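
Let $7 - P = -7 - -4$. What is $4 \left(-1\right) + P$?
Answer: $6$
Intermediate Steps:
$P = 10$ ($P = 7 - \left(-7 - -4\right) = 7 - \left(-7 + 4\right) = 7 - -3 = 7 + 3 = 10$)
$4 \left(-1\right) + P = 4 \left(-1\right) + 10 = -4 + 10 = 6$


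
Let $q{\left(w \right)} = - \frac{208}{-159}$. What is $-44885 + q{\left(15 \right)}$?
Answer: $- \frac{7136507}{159} \approx -44884.0$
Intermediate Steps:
$q{\left(w \right)} = \frac{208}{159}$ ($q{\left(w \right)} = \left(-208\right) \left(- \frac{1}{159}\right) = \frac{208}{159}$)
$-44885 + q{\left(15 \right)} = -44885 + \frac{208}{159} = - \frac{7136507}{159}$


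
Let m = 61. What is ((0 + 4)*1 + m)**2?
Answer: 4225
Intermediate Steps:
((0 + 4)*1 + m)**2 = ((0 + 4)*1 + 61)**2 = (4*1 + 61)**2 = (4 + 61)**2 = 65**2 = 4225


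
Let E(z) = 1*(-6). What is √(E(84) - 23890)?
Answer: 2*I*√5974 ≈ 154.58*I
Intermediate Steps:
E(z) = -6
√(E(84) - 23890) = √(-6 - 23890) = √(-23896) = 2*I*√5974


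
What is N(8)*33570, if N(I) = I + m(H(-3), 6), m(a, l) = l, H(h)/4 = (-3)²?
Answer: 469980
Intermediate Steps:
H(h) = 36 (H(h) = 4*(-3)² = 4*9 = 36)
N(I) = 6 + I (N(I) = I + 6 = 6 + I)
N(8)*33570 = (6 + 8)*33570 = 14*33570 = 469980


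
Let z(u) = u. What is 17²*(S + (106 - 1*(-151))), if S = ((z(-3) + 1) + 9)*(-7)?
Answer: 60112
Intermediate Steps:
S = -49 (S = ((-3 + 1) + 9)*(-7) = (-2 + 9)*(-7) = 7*(-7) = -49)
17²*(S + (106 - 1*(-151))) = 17²*(-49 + (106 - 1*(-151))) = 289*(-49 + (106 + 151)) = 289*(-49 + 257) = 289*208 = 60112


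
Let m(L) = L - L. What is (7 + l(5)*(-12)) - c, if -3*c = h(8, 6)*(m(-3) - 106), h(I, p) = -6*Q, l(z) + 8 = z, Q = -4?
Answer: -805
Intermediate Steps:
m(L) = 0
l(z) = -8 + z
h(I, p) = 24 (h(I, p) = -6*(-4) = 24)
c = 848 (c = -8*(0 - 106) = -8*(-106) = -1/3*(-2544) = 848)
(7 + l(5)*(-12)) - c = (7 + (-8 + 5)*(-12)) - 1*848 = (7 - 3*(-12)) - 848 = (7 + 36) - 848 = 43 - 848 = -805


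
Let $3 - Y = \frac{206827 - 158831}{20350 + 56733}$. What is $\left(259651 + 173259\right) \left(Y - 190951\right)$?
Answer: $- \frac{6371955830098800}{77083} \approx -8.2664 \cdot 10^{10}$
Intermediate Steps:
$Y = \frac{183253}{77083}$ ($Y = 3 - \frac{206827 - 158831}{20350 + 56733} = 3 - \frac{47996}{77083} = \frac{183253}{77083} \approx 2.3773$)
$\left(259651 + 173259\right) \left(Y - 190951\right) = \left(259651 + 173259\right) \left(\frac{183253}{77083} - 190951\right) = 432910 \left(- \frac{14718892680}{77083}\right) = - \frac{6371955830098800}{77083}$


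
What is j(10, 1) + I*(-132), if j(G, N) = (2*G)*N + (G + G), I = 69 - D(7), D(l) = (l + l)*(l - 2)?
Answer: 172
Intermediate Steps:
D(l) = 2*l*(-2 + l) (D(l) = (2*l)*(-2 + l) = 2*l*(-2 + l))
I = -1 (I = 69 - 2*7*(-2 + 7) = 69 - 2*7*5 = 69 - 1*70 = 69 - 70 = -1)
j(G, N) = 2*G + 2*G*N (j(G, N) = 2*G*N + 2*G = 2*G + 2*G*N)
j(10, 1) + I*(-132) = 2*10*(1 + 1) - 1*(-132) = 2*10*2 + 132 = 40 + 132 = 172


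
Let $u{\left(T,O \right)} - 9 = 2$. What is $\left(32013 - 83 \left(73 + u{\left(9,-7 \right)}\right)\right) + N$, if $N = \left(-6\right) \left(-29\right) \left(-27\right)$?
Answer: $20343$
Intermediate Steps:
$u{\left(T,O \right)} = 11$ ($u{\left(T,O \right)} = 9 + 2 = 11$)
$N = -4698$ ($N = 174 \left(-27\right) = -4698$)
$\left(32013 - 83 \left(73 + u{\left(9,-7 \right)}\right)\right) + N = \left(32013 - 83 \left(73 + 11\right)\right) - 4698 = \left(32013 - 6972\right) - 4698 = 25041 - 4698 = 20343$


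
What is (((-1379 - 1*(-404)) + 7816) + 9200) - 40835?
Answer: -24794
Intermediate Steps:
(((-1379 - 1*(-404)) + 7816) + 9200) - 40835 = (((-1379 + 404) + 7816) + 9200) - 40835 = ((-975 + 7816) + 9200) - 40835 = (6841 + 9200) - 40835 = 16041 - 40835 = -24794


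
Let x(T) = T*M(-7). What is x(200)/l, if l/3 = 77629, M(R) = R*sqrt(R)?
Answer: -1400*I*sqrt(7)/232887 ≈ -0.015905*I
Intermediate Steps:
M(R) = R**(3/2)
l = 232887 (l = 3*77629 = 232887)
x(T) = -7*I*T*sqrt(7) (x(T) = T*(-7)**(3/2) = T*(-7*I*sqrt(7)) = -7*I*T*sqrt(7))
x(200)/l = -7*I*200*sqrt(7)/232887 = -1400*I*sqrt(7)*(1/232887) = -1400*I*sqrt(7)/232887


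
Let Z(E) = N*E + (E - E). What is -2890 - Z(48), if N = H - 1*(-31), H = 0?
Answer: -4378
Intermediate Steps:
N = 31 (N = 0 - 1*(-31) = 0 + 31 = 31)
Z(E) = 31*E (Z(E) = 31*E + (E - E) = 31*E + 0 = 31*E)
-2890 - Z(48) = -2890 - 31*48 = -2890 - 1*1488 = -2890 - 1488 = -4378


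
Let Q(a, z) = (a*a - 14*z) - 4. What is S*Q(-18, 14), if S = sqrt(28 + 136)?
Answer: 248*sqrt(41) ≈ 1588.0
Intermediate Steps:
Q(a, z) = -4 + a**2 - 14*z (Q(a, z) = (a**2 - 14*z) - 4 = -4 + a**2 - 14*z)
S = 2*sqrt(41) (S = sqrt(164) = 2*sqrt(41) ≈ 12.806)
S*Q(-18, 14) = (2*sqrt(41))*(-4 + (-18)**2 - 14*14) = (2*sqrt(41))*(-4 + 324 - 196) = (2*sqrt(41))*124 = 248*sqrt(41)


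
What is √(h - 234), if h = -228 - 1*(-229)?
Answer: I*√233 ≈ 15.264*I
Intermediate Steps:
h = 1 (h = -228 + 229 = 1)
√(h - 234) = √(1 - 234) = √(-233) = I*√233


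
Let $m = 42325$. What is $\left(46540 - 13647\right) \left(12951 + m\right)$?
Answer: $1818193468$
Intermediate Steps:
$\left(46540 - 13647\right) \left(12951 + m\right) = \left(46540 - 13647\right) \left(12951 + 42325\right) = 32893 \cdot 55276 = 1818193468$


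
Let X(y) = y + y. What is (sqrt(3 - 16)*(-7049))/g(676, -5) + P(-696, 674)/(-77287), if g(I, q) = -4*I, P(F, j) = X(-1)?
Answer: 2/77287 + 7049*I*sqrt(13)/2704 ≈ 2.5878e-5 + 9.3992*I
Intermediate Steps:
X(y) = 2*y
P(F, j) = -2 (P(F, j) = 2*(-1) = -2)
(sqrt(3 - 16)*(-7049))/g(676, -5) + P(-696, 674)/(-77287) = (sqrt(3 - 16)*(-7049))/((-4*676)) - 2/(-77287) = (sqrt(-13)*(-7049))/(-2704) - 2*(-1/77287) = ((I*sqrt(13))*(-7049))*(-1/2704) + 2/77287 = -7049*I*sqrt(13)*(-1/2704) + 2/77287 = 7049*I*sqrt(13)/2704 + 2/77287 = 2/77287 + 7049*I*sqrt(13)/2704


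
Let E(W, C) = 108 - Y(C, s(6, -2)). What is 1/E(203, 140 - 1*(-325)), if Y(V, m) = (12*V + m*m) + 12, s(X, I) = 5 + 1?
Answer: -1/5520 ≈ -0.00018116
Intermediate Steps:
s(X, I) = 6
Y(V, m) = 12 + m² + 12*V (Y(V, m) = (12*V + m²) + 12 = (m² + 12*V) + 12 = 12 + m² + 12*V)
E(W, C) = 60 - 12*C (E(W, C) = 108 - (12 + 6² + 12*C) = 108 - (12 + 36 + 12*C) = 108 - (48 + 12*C) = 108 + (-48 - 12*C) = 60 - 12*C)
1/E(203, 140 - 1*(-325)) = 1/(60 - 12*(140 - 1*(-325))) = 1/(60 - 12*(140 + 325)) = 1/(60 - 12*465) = 1/(60 - 5580) = 1/(-5520) = -1/5520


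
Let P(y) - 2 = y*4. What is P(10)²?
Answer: 1764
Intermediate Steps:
P(y) = 2 + 4*y (P(y) = 2 + y*4 = 2 + 4*y)
P(10)² = (2 + 4*10)² = (2 + 40)² = 42² = 1764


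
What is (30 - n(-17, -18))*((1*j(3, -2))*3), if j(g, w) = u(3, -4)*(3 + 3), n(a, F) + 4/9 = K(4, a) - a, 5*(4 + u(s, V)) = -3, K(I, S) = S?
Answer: -12604/5 ≈ -2520.8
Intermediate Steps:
u(s, V) = -23/5 (u(s, V) = -4 + (⅕)*(-3) = -4 - ⅗ = -23/5)
n(a, F) = -4/9 (n(a, F) = -4/9 + (a - a) = -4/9 + 0 = -4/9)
j(g, w) = -138/5 (j(g, w) = -23*(3 + 3)/5 = -23/5*6 = -138/5)
(30 - n(-17, -18))*((1*j(3, -2))*3) = (30 - 1*(-4/9))*((1*(-138/5))*3) = (30 + 4/9)*(-138/5*3) = (274/9)*(-414/5) = -12604/5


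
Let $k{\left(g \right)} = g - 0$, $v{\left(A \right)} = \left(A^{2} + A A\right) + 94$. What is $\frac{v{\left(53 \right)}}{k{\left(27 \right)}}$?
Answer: $\frac{1904}{9} \approx 211.56$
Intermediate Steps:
$v{\left(A \right)} = 94 + 2 A^{2}$ ($v{\left(A \right)} = \left(A^{2} + A^{2}\right) + 94 = 2 A^{2} + 94 = 94 + 2 A^{2}$)
$k{\left(g \right)} = g$ ($k{\left(g \right)} = g + 0 = g$)
$\frac{v{\left(53 \right)}}{k{\left(27 \right)}} = \frac{94 + 2 \cdot 53^{2}}{27} = \left(94 + 2 \cdot 2809\right) \frac{1}{27} = \left(94 + 5618\right) \frac{1}{27} = 5712 \cdot \frac{1}{27} = \frac{1904}{9}$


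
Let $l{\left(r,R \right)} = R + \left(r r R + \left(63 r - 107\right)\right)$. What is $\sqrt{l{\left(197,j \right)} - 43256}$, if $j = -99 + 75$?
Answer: $2 i \sqrt{240598} \approx 981.02 i$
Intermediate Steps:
$j = -24$
$l{\left(r,R \right)} = -107 + R + 63 r + R r^{2}$ ($l{\left(r,R \right)} = R + \left(r^{2} R + \left(-107 + 63 r\right)\right) = R + \left(R r^{2} + \left(-107 + 63 r\right)\right) = R + \left(-107 + 63 r + R r^{2}\right) = -107 + R + 63 r + R r^{2}$)
$\sqrt{l{\left(197,j \right)} - 43256} = \sqrt{\left(-107 - 24 + 63 \cdot 197 - 24 \cdot 197^{2}\right) - 43256} = \sqrt{\left(-107 - 24 + 12411 - 931416\right) - 43256} = \sqrt{-919136 - 43256} = \sqrt{-962392} = 2 i \sqrt{240598}$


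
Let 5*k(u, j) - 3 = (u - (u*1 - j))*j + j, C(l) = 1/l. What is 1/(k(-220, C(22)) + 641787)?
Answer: 484/310625203 ≈ 1.5581e-6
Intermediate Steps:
k(u, j) = ⅗ + j/5 + j²/5 (k(u, j) = ⅗ + ((u - (u*1 - j))*j + j)/5 = ⅗ + ((u - (u - j))*j + j)/5 = ⅗ + ((u + (j - u))*j + j)/5 = ⅗ + (j*j + j)/5 = ⅗ + (j² + j)/5 = ⅗ + (j + j²)/5 = ⅗ + (j/5 + j²/5) = ⅗ + j/5 + j²/5)
1/(k(-220, C(22)) + 641787) = 1/((⅗ + (⅕)/22 + (1/22)²/5) + 641787) = 1/((⅗ + (⅕)*(1/22) + (1/22)²/5) + 641787) = 1/((⅗ + 1/110 + (⅕)*(1/484)) + 641787) = 1/((⅗ + 1/110 + 1/2420) + 641787) = 1/(295/484 + 641787) = 1/(310625203/484) = 484/310625203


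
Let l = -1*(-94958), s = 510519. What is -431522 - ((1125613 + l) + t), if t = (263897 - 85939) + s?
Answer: -2340570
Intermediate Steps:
l = 94958
t = 688477 (t = (263897 - 85939) + 510519 = 177958 + 510519 = 688477)
-431522 - ((1125613 + l) + t) = -431522 - ((1125613 + 94958) + 688477) = -431522 - (1220571 + 688477) = -431522 - 1*1909048 = -431522 - 1909048 = -2340570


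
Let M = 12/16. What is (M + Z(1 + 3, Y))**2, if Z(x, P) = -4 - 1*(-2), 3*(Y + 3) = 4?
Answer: 25/16 ≈ 1.5625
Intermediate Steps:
Y = -5/3 (Y = -3 + (1/3)*4 = -3 + 4/3 = -5/3 ≈ -1.6667)
Z(x, P) = -2 (Z(x, P) = -4 + 2 = -2)
M = 3/4 (M = 12*(1/16) = 3/4 ≈ 0.75000)
(M + Z(1 + 3, Y))**2 = (3/4 - 2)**2 = (-5/4)**2 = 25/16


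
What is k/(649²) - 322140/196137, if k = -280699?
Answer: -63580383301/27537700179 ≈ -2.3088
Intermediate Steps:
k/(649²) - 322140/196137 = -280699/(649²) - 322140/196137 = -280699/421201 - 322140*1/196137 = -280699*1/421201 - 107380/65379 = -280699/421201 - 107380/65379 = -63580383301/27537700179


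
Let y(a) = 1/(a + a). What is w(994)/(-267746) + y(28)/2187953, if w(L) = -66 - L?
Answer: 64938578913/16402838590264 ≈ 0.0039590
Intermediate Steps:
y(a) = 1/(2*a)
w(994)/(-267746) + y(28)/2187953 = (-66 - 1*994)/(-267746) + ((1/2)/28)/2187953 = (-66 - 994)*(-1/267746) + ((1/2)*(1/28))*(1/2187953) = -1060*(-1/267746) + (1/56)*(1/2187953) = 530/133873 + 1/122525368 = 64938578913/16402838590264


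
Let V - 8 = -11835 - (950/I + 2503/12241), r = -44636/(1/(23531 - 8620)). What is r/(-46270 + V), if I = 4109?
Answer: 16738443960818762/1461100223935 ≈ 11456.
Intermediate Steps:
r = -665567396 (r = -44636/(1/14911) = -44636/1/14911 = -44636*14911 = -665567396)
V = -594899541240/50298269 (V = 8 + (-11835 - (950/4109 + 2503/12241)) = 8 + (-11835 - 1*21913777/50298269) = 8 + (-11835 - 21913777/50298269) = 8 - 595301927392/50298269 = -594899541240/50298269 ≈ -11827.)
r/(-46270 + V) = -665567396/(-46270 - 594899541240/50298269) = -665567396/(-2922200447870/50298269) = -665567396*(-50298269/2922200447870) = 16738443960818762/1461100223935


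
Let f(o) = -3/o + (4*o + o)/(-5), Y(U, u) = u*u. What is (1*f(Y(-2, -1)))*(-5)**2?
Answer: -100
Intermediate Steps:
Y(U, u) = u**2
f(o) = -o - 3/o (f(o) = -3/o + (5*o)*(-1/5) = -3/o - o = -o - 3/o)
(1*f(Y(-2, -1)))*(-5)**2 = (1*(-1*(-1)**2 - 3/((-1)**2)))*(-5)**2 = (1*(-1*1 - 3/1))*25 = (1*(-1 - 3*1))*25 = (1*(-1 - 3))*25 = (1*(-4))*25 = -4*25 = -100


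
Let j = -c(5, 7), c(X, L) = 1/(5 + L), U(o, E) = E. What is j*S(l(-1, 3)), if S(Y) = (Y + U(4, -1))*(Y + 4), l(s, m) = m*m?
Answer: -26/3 ≈ -8.6667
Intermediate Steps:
l(s, m) = m²
S(Y) = (-1 + Y)*(4 + Y) (S(Y) = (Y - 1)*(Y + 4) = (-1 + Y)*(4 + Y))
j = -1/12 (j = -1/(5 + 7) = -1/12 ≈ -0.083333)
j*S(l(-1, 3)) = -(-4 + (3²)² + 3*3²)/12 = -(-4 + 9² + 3*9)/12 = -(-4 + 81 + 27)/12 = -1/12*104 = -26/3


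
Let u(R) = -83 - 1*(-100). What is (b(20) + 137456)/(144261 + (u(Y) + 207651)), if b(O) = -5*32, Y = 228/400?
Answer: 137296/351929 ≈ 0.39012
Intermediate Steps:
Y = 57/100 (Y = 228*(1/400) = 57/100 ≈ 0.57000)
b(O) = -160
u(R) = 17 (u(R) = -83 + 100 = 17)
(b(20) + 137456)/(144261 + (u(Y) + 207651)) = (-160 + 137456)/(144261 + (17 + 207651)) = 137296/(144261 + 207668) = 137296/351929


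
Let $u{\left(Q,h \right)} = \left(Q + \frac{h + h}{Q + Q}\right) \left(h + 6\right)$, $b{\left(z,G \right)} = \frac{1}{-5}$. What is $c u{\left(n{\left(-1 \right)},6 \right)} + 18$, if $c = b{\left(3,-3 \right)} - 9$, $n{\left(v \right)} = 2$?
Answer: $-534$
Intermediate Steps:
$b{\left(z,G \right)} = - \frac{1}{5}$
$u{\left(Q,h \right)} = \left(6 + h\right) \left(Q + \frac{h}{Q}\right)$ ($u{\left(Q,h \right)} = \left(Q + \frac{2 h}{2 Q}\right) \left(6 + h\right) = \left(Q + 2 h \frac{1}{2 Q}\right) \left(6 + h\right) = \left(Q + \frac{h}{Q}\right) \left(6 + h\right) = \left(6 + h\right) \left(Q + \frac{h}{Q}\right)$)
$c = - \frac{46}{5}$ ($c = - \frac{1}{5} - 9 = - \frac{46}{5} \approx -9.2$)
$c u{\left(n{\left(-1 \right)},6 \right)} + 18 = - \frac{46 \frac{6^{2} + 6 \cdot 6 + 2^{2} \left(6 + 6\right)}{2}}{5} + 18 = - \frac{46 \frac{36 + 36 + 4 \cdot 12}{2}}{5} + 18 = - \frac{46 \frac{36 + 36 + 48}{2}}{5} + 18 = - \frac{46 \cdot \frac{1}{2} \cdot 120}{5} + 18 = \left(- \frac{46}{5}\right) 60 + 18 = -552 + 18 = -534$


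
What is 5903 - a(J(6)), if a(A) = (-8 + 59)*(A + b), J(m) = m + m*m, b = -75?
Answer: 7586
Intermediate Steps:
J(m) = m + m²
a(A) = -3825 + 51*A (a(A) = (-8 + 59)*(A - 75) = 51*(-75 + A) = -3825 + 51*A)
5903 - a(J(6)) = 5903 - (-3825 + 51*(6*(1 + 6))) = 5903 - (-3825 + 51*(6*7)) = 5903 - (-3825 + 51*42) = 5903 - (-3825 + 2142) = 5903 - 1*(-1683) = 5903 + 1683 = 7586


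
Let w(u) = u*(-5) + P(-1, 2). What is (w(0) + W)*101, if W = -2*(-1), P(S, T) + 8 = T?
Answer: -404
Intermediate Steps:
P(S, T) = -8 + T
W = 2
w(u) = -6 - 5*u (w(u) = u*(-5) + (-8 + 2) = -5*u - 6 = -6 - 5*u)
(w(0) + W)*101 = ((-6 - 5*0) + 2)*101 = ((-6 + 0) + 2)*101 = (-6 + 2)*101 = -4*101 = -404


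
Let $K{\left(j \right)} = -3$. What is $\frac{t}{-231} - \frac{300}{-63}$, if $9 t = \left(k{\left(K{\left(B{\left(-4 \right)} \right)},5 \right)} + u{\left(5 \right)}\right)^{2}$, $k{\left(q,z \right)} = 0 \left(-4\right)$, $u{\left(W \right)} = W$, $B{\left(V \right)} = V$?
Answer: $\frac{9875}{2079} \approx 4.7499$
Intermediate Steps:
$k{\left(q,z \right)} = 0$
$t = \frac{25}{9}$ ($t = \frac{\left(0 + 5\right)^{2}}{9} = \frac{5^{2}}{9} = \frac{1}{9} \cdot 25 = \frac{25}{9} \approx 2.7778$)
$\frac{t}{-231} - \frac{300}{-63} = \frac{25}{9 \left(-231\right)} - \frac{300}{-63} = \frac{25}{9} \left(- \frac{1}{231}\right) - - \frac{100}{21} = - \frac{25}{2079} + \frac{100}{21} = \frac{9875}{2079}$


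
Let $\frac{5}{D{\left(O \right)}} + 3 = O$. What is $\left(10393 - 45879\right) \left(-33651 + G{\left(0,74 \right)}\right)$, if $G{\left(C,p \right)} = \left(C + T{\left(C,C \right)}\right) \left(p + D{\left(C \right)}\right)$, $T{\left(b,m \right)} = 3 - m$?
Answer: $1186438924$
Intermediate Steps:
$D{\left(O \right)} = \frac{5}{-3 + O}$
$G{\left(C,p \right)} = 3 p + \frac{15}{-3 + C}$ ($G{\left(C,p \right)} = \left(C - \left(-3 + C\right)\right) \left(p + \frac{5}{-3 + C}\right) = 3 \left(p + \frac{5}{-3 + C}\right) = 3 p + \frac{15}{-3 + C}$)
$\left(10393 - 45879\right) \left(-33651 + G{\left(0,74 \right)}\right) = \left(10393 - 45879\right) \left(-33651 + \frac{3 \left(5 - 222 + 0 \cdot 74\right)}{-3 + 0}\right) = - 35486 \left(-33651 + \frac{3 \left(5 - 222 + 0\right)}{-3}\right) = - 35486 \left(-33651 + 3 \left(- \frac{1}{3}\right) \left(-217\right)\right) = - 35486 \left(-33651 + 217\right) = \left(-35486\right) \left(-33434\right) = 1186438924$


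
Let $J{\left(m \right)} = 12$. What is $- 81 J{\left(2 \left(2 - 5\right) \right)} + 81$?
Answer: $-891$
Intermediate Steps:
$- 81 J{\left(2 \left(2 - 5\right) \right)} + 81 = \left(-81\right) 12 + 81 = -972 + 81 = -891$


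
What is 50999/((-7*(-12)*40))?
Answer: 50999/3360 ≈ 15.178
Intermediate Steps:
50999/((-7*(-12)*40)) = 50999/((84*40)) = 50999/3360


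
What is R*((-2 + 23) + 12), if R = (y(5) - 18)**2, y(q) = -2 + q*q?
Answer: 825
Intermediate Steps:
y(q) = -2 + q**2
R = 25 (R = ((-2 + 5**2) - 18)**2 = ((-2 + 25) - 18)**2 = (23 - 18)**2 = 5**2 = 25)
R*((-2 + 23) + 12) = 25*((-2 + 23) + 12) = 25*(21 + 12) = 25*33 = 825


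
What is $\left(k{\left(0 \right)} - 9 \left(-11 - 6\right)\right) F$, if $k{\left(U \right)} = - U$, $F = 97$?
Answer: $14841$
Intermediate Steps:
$\left(k{\left(0 \right)} - 9 \left(-11 - 6\right)\right) F = \left(\left(-1\right) 0 - 9 \left(-11 - 6\right)\right) 97 = \left(0 - -153\right) 97 = \left(0 + 153\right) 97 = 153 \cdot 97 = 14841$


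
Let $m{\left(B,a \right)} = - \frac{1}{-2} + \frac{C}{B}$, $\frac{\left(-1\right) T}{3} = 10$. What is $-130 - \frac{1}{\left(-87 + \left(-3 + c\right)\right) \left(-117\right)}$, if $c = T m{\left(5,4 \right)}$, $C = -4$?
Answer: $- \frac{1232011}{9477} \approx -130.0$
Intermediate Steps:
$T = -30$ ($T = \left(-3\right) 10 = -30$)
$m{\left(B,a \right)} = \frac{1}{2} - \frac{4}{B}$ ($m{\left(B,a \right)} = - \frac{1}{-2} - \frac{4}{B} = \left(-1\right) \left(- \frac{1}{2}\right) - \frac{4}{B} = \frac{1}{2} - \frac{4}{B}$)
$c = 9$ ($c = - 30 \frac{-8 + 5}{2 \cdot 5} = - 30 \cdot \frac{1}{2} \cdot \frac{1}{5} \left(-3\right) = \left(-30\right) \left(- \frac{3}{10}\right) = 9$)
$-130 - \frac{1}{\left(-87 + \left(-3 + c\right)\right) \left(-117\right)} = -130 - \frac{1}{\left(-87 + \left(-3 + 9\right)\right) \left(-117\right)} = -130 - \frac{1}{-87 + 6} \left(- \frac{1}{117}\right) = -130 - \frac{1}{-81} \left(- \frac{1}{117}\right) = -130 - \left(- \frac{1}{81}\right) \left(- \frac{1}{117}\right) = -130 - \frac{1}{9477} = - \frac{1232011}{9477}$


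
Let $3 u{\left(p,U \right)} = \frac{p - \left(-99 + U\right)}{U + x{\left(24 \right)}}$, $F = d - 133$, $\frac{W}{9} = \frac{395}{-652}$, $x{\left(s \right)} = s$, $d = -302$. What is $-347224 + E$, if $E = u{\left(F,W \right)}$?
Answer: $- \frac{4199051671}{12093} \approx -3.4723 \cdot 10^{5}$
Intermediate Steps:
$W = - \frac{3555}{652}$ ($W = 9 \frac{395}{-652} = 9 \cdot 395 \left(- \frac{1}{652}\right) = 9 \left(- \frac{395}{652}\right) = - \frac{3555}{652} \approx -5.4525$)
$F = -435$ ($F = -302 - 133 = -435$)
$u{\left(p,U \right)} = \frac{99 + p - U}{3 \left(24 + U\right)}$ ($u{\left(p,U \right)} = \frac{\left(p - \left(-99 + U\right)\right) \frac{1}{U + 24}}{3} = \frac{\left(99 + p - U\right) \frac{1}{24 + U}}{3} = \frac{\frac{1}{24 + U} \left(99 + p - U\right)}{3} = \frac{99 + p - U}{3 \left(24 + U\right)}$)
$E = - \frac{71839}{12093}$ ($E = \frac{99 - 435 - - \frac{3555}{652}}{3 \left(24 - \frac{3555}{652}\right)} = \frac{99 - 435 + \frac{3555}{652}}{3 \cdot \frac{12093}{652}} = \frac{1}{3} \cdot \frac{652}{12093} \left(- \frac{215517}{652}\right) = - \frac{71839}{12093} \approx -5.9405$)
$-347224 + E = -347224 - \frac{71839}{12093} = - \frac{4199051671}{12093}$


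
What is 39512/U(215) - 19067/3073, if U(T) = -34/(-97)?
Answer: 5888564097/52241 ≈ 1.1272e+5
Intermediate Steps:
U(T) = 34/97 (U(T) = -34*(-1/97) = 34/97)
39512/U(215) - 19067/3073 = 39512/(34/97) - 19067/3073 = 39512*(97/34) - 19067*1/3073 = 1916332/17 - 19067/3073 = 5888564097/52241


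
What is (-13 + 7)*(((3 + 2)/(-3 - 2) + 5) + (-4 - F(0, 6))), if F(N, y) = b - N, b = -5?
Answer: -30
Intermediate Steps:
F(N, y) = -5 - N
(-13 + 7)*(((3 + 2)/(-3 - 2) + 5) + (-4 - F(0, 6))) = (-13 + 7)*(((3 + 2)/(-3 - 2) + 5) + (-4 - (-5 - 1*0))) = -6*((5/(-5) + 5) + (-4 - (-5 + 0))) = -6*((5*(-⅕) + 5) + (-4 - 1*(-5))) = -6*((-1 + 5) + (-4 + 5)) = -6*(4 + 1) = -6*5 = -30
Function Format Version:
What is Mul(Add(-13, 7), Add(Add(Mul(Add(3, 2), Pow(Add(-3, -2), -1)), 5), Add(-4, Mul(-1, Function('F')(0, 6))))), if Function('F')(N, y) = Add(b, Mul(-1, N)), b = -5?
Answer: -30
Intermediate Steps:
Function('F')(N, y) = Add(-5, Mul(-1, N))
Mul(Add(-13, 7), Add(Add(Mul(Add(3, 2), Pow(Add(-3, -2), -1)), 5), Add(-4, Mul(-1, Function('F')(0, 6))))) = Mul(Add(-13, 7), Add(Add(Mul(Add(3, 2), Pow(Add(-3, -2), -1)), 5), Add(-4, Mul(-1, Add(-5, Mul(-1, 0)))))) = Mul(-6, Add(Add(Mul(5, Pow(-5, -1)), 5), Add(-4, Mul(-1, Add(-5, 0))))) = Mul(-6, Add(Add(Mul(5, Rational(-1, 5)), 5), Add(-4, Mul(-1, -5)))) = Mul(-6, Add(Add(-1, 5), Add(-4, 5))) = Mul(-6, Add(4, 1)) = Mul(-6, 5) = -30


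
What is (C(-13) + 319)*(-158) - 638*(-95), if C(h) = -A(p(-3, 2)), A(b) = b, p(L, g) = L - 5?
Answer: 8944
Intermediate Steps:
p(L, g) = -5 + L
C(h) = 8 (C(h) = -(-5 - 3) = -1*(-8) = 8)
(C(-13) + 319)*(-158) - 638*(-95) = (8 + 319)*(-158) - 638*(-95) = 327*(-158) - 1*(-60610) = -51666 + 60610 = 8944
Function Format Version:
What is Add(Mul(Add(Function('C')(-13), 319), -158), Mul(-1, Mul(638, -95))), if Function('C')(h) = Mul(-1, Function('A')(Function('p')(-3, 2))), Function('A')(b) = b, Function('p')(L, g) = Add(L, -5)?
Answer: 8944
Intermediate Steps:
Function('p')(L, g) = Add(-5, L)
Function('C')(h) = 8 (Function('C')(h) = Mul(-1, Add(-5, -3)) = Mul(-1, -8) = 8)
Add(Mul(Add(Function('C')(-13), 319), -158), Mul(-1, Mul(638, -95))) = Add(Mul(Add(8, 319), -158), Mul(-1, Mul(638, -95))) = Add(Mul(327, -158), Mul(-1, -60610)) = Add(-51666, 60610) = 8944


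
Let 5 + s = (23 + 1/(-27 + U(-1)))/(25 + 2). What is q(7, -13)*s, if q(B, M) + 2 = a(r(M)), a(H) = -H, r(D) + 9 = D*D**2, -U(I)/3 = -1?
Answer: -1481639/162 ≈ -9145.9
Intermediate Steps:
U(I) = 3 (U(I) = -3*(-1) = 3)
r(D) = -9 + D**3 (r(D) = -9 + D*D**2 = -9 + D**3)
q(B, M) = 7 - M**3 (q(B, M) = -2 - (-9 + M**3) = -2 + (9 - M**3) = 7 - M**3)
s = -2689/648 (s = -5 + (23 + 1/(-27 + 3))/(25 + 2) = -5 + (23 + 1/(-24))/27 = -5 + (23 - 1/24)*(1/27) = -5 + (551/24)*(1/27) = -5 + 551/648 = -2689/648 ≈ -4.1497)
q(7, -13)*s = (7 - 1*(-13)**3)*(-2689/648) = (7 - 1*(-2197))*(-2689/648) = (7 + 2197)*(-2689/648) = 2204*(-2689/648) = -1481639/162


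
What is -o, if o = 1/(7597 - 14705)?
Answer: 1/7108 ≈ 0.00014069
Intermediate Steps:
o = -1/7108 (o = 1/(-7108) = -1/7108 ≈ -0.00014069)
-o = -1*(-1/7108) = 1/7108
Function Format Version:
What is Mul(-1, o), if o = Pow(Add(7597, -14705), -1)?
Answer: Rational(1, 7108) ≈ 0.00014069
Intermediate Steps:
o = Rational(-1, 7108) (o = Pow(-7108, -1) = Rational(-1, 7108) ≈ -0.00014069)
Mul(-1, o) = Mul(-1, Rational(-1, 7108)) = Rational(1, 7108)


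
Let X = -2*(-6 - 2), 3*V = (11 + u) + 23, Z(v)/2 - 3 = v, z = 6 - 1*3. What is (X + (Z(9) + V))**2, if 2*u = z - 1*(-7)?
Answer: 2809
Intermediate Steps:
z = 3 (z = 6 - 3 = 3)
Z(v) = 6 + 2*v
u = 5 (u = (3 - 1*(-7))/2 = (3 + 7)/2 = (1/2)*10 = 5)
V = 13 (V = ((11 + 5) + 23)/3 = (16 + 23)/3 = (1/3)*39 = 13)
X = 16 (X = -2*(-8) = 16)
(X + (Z(9) + V))**2 = (16 + ((6 + 2*9) + 13))**2 = (16 + ((6 + 18) + 13))**2 = (16 + (24 + 13))**2 = (16 + 37)**2 = 53**2 = 2809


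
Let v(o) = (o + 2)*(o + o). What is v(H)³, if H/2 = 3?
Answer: 884736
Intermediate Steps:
H = 6 (H = 2*3 = 6)
v(o) = 2*o*(2 + o) (v(o) = (2 + o)*(2*o) = 2*o*(2 + o))
v(H)³ = (2*6*(2 + 6))³ = (2*6*8)³ = 96³ = 884736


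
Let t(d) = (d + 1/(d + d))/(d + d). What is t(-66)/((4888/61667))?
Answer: 537304571/85168512 ≈ 6.3087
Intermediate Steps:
t(d) = (d + 1/(2*d))/(2*d) (t(d) = (d + 1/(2*d))/((2*d)) = (d + 1/(2*d))*(1/(2*d)) = (d + 1/(2*d))/(2*d))
t(-66)/((4888/61667)) = (½ + (¼)/(-66)²)/((4888/61667)) = (½ + (¼)*(1/4356))/((4888*(1/61667))) = (½ + 1/17424)/(4888/61667) = (8713/17424)*(61667/4888) = 537304571/85168512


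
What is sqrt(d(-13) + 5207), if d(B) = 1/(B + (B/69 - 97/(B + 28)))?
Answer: 7*sqrt(4886239418)/6781 ≈ 72.159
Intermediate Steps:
d(B) = 1/(-97/(28 + B) + 70*B/69) (d(B) = 1/(B + (B*(1/69) - 97/(28 + B))) = 1/(B + (B/69 - 97/(28 + B))) = 1/(B + (-97/(28 + B) + B/69)) = 1/(-97/(28 + B) + 70*B/69))
sqrt(d(-13) + 5207) = sqrt(69*(28 - 13)/(-6693 + 70*(-13)**2 + 1960*(-13)) + 5207) = sqrt(69*15/(-6693 + 70*169 - 25480) + 5207) = sqrt(69*15/(-6693 + 11830 - 25480) + 5207) = sqrt(69*15/(-20343) + 5207) = sqrt(69*(-1/20343)*15 + 5207) = sqrt(-345/6781 + 5207) = sqrt(35308322/6781) = 7*sqrt(4886239418)/6781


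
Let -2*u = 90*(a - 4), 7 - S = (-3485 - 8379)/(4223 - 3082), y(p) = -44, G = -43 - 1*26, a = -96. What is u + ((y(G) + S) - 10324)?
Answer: -6675537/1141 ≈ -5850.6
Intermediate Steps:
G = -69 (G = -43 - 26 = -69)
S = 19851/1141 (S = 7 - (-3485 - 8379)/(4223 - 3082) = 7 - (-11864)/1141 = 7 - 1*(-11864/1141) = 7 + 11864/1141 = 19851/1141 ≈ 17.398)
u = 4500 (u = -45*(-96 - 4) = -45*(-100) = -½*(-9000) = 4500)
u + ((y(G) + S) - 10324) = 4500 + ((-44 + 19851/1141) - 10324) = 4500 + (-30353/1141 - 10324) = 4500 - 11810037/1141 = -6675537/1141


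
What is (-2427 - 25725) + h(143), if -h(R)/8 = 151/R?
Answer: -4026944/143 ≈ -28160.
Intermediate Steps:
h(R) = -1208/R
(-2427 - 25725) + h(143) = (-2427 - 25725) - 1208/143 = -28152 - 1208*1/143 = -28152 - 1208/143 = -4026944/143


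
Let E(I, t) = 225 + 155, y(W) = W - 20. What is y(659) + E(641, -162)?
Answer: 1019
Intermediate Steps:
y(W) = -20 + W
E(I, t) = 380
y(659) + E(641, -162) = (-20 + 659) + 380 = 639 + 380 = 1019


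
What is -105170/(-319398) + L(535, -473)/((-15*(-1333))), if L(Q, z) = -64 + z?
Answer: 321892904/1064393835 ≈ 0.30242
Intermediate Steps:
-105170/(-319398) + L(535, -473)/((-15*(-1333))) = -105170/(-319398) + (-64 - 473)/((-15*(-1333))) = -105170*(-1/319398) - 537/19995 = 52585/159699 - 537*1/19995 = 52585/159699 - 179/6665 = 321892904/1064393835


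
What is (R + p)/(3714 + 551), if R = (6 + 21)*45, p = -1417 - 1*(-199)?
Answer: -3/4265 ≈ -0.00070340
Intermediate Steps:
p = -1218 (p = -1417 + 199 = -1218)
R = 1215 (R = 27*45 = 1215)
(R + p)/(3714 + 551) = (1215 - 1218)/(3714 + 551) = -3/4265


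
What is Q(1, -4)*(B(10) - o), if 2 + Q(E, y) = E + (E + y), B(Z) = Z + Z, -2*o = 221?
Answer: -522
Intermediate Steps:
o = -221/2 (o = -½*221 = -221/2 ≈ -110.50)
B(Z) = 2*Z
Q(E, y) = -2 + y + 2*E (Q(E, y) = -2 + (E + (E + y)) = -2 + (y + 2*E) = -2 + y + 2*E)
Q(1, -4)*(B(10) - o) = (-2 - 4 + 2*1)*(2*10 - 1*(-221/2)) = (-2 - 4 + 2)*(20 + 221/2) = -4*261/2 = -522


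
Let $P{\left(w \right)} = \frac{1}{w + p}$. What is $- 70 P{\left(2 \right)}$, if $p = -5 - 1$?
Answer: $\frac{35}{2} \approx 17.5$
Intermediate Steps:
$p = -6$ ($p = -5 - 1 = -6$)
$P{\left(w \right)} = \frac{1}{-6 + w}$ ($P{\left(w \right)} = \frac{1}{w - 6} = \frac{1}{-6 + w}$)
$- 70 P{\left(2 \right)} = - \frac{70}{-6 + 2} = - \frac{70}{-4} = \left(-70\right) \left(- \frac{1}{4}\right) = \frac{35}{2}$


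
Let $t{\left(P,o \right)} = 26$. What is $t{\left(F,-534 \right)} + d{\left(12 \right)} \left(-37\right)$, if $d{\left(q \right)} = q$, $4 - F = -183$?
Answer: $-418$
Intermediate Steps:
$F = 187$ ($F = 4 - -183 = 4 + 183 = 187$)
$t{\left(F,-534 \right)} + d{\left(12 \right)} \left(-37\right) = 26 + 12 \left(-37\right) = 26 - 444 = -418$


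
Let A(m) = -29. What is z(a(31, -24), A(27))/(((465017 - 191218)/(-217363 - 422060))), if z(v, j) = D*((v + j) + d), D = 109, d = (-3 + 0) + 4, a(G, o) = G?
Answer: -209091321/273799 ≈ -763.67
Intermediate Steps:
d = 1 (d = -3 + 4 = 1)
z(v, j) = 109 + 109*j + 109*v (z(v, j) = 109*((v + j) + 1) = 109*((j + v) + 1) = 109*(1 + j + v) = 109 + 109*j + 109*v)
z(a(31, -24), A(27))/(((465017 - 191218)/(-217363 - 422060))) = (109 + 109*(-29) + 109*31)/(((465017 - 191218)/(-217363 - 422060))) = (109 - 3161 + 3379)/((273799/(-639423))) = 327/((273799*(-1/639423))) = 327/(-273799/639423) = 327*(-639423/273799) = -209091321/273799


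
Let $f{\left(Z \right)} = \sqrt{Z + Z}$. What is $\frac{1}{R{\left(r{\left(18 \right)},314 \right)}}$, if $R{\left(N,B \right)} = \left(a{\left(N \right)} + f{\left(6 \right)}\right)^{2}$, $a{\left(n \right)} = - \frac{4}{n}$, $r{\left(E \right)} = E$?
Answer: $\frac{4941}{58564} + \frac{729 \sqrt{3}}{117128} \approx 0.095149$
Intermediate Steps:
$f{\left(Z \right)} = \sqrt{2} \sqrt{Z}$ ($f{\left(Z \right)} = \sqrt{2 Z} = \sqrt{2} \sqrt{Z}$)
$R{\left(N,B \right)} = \left(- \frac{4}{N} + 2 \sqrt{3}\right)^{2}$ ($R{\left(N,B \right)} = \left(- \frac{4}{N} + \sqrt{2} \sqrt{6}\right)^{2} = \left(- \frac{4}{N} + 2 \sqrt{3}\right)^{2}$)
$\frac{1}{R{\left(r{\left(18 \right)},314 \right)}} = \frac{1}{4 \cdot \frac{1}{324} \left(-2 + 18 \sqrt{3}\right)^{2}} = \frac{1}{\frac{1}{81} \left(-2 + 18 \sqrt{3}\right)^{2}} = \frac{81}{\left(-2 + 18 \sqrt{3}\right)^{2}}$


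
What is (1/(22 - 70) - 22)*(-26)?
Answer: 13741/24 ≈ 572.54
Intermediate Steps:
(1/(22 - 70) - 22)*(-26) = (1/(-48) - 22)*(-26) = (-1/48 - 22)*(-26) = -1057/48*(-26) = 13741/24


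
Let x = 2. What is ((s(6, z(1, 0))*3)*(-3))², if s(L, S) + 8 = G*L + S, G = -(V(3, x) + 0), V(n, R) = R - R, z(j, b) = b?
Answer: 5184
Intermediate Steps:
V(n, R) = 0
G = 0 (G = -(0 + 0) = -1*0 = 0)
s(L, S) = -8 + S (s(L, S) = -8 + (0*L + S) = -8 + (0 + S) = -8 + S)
((s(6, z(1, 0))*3)*(-3))² = (((-8 + 0)*3)*(-3))² = (-8*3*(-3))² = (-24*(-3))² = 72² = 5184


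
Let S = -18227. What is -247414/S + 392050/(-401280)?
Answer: 837603587/66492096 ≈ 12.597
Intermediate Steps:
-247414/S + 392050/(-401280) = -247414/(-18227) + 392050/(-401280) = -247414*(-1/18227) + 392050*(-1/401280) = 247414/18227 - 39205/40128 = 837603587/66492096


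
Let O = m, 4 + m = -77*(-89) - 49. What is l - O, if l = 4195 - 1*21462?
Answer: -24067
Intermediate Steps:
l = -17267 (l = 4195 - 21462 = -17267)
m = 6800 (m = -4 + (-77*(-89) - 49) = -4 + (6853 - 49) = -4 + 6804 = 6800)
O = 6800
l - O = -17267 - 1*6800 = -17267 - 6800 = -24067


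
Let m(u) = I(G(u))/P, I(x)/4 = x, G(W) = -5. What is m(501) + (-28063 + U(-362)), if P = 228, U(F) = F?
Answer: -1620230/57 ≈ -28425.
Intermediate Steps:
I(x) = 4*x
m(u) = -5/57 (m(u) = (4*(-5))/228 = -20*1/228 = -5/57)
m(501) + (-28063 + U(-362)) = -5/57 + (-28063 - 362) = -5/57 - 28425 = -1620230/57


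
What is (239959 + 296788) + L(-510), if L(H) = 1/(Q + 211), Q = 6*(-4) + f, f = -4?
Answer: 98224702/183 ≈ 5.3675e+5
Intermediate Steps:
Q = -28 (Q = 6*(-4) - 4 = -24 - 4 = -28)
L(H) = 1/183 (L(H) = 1/(-28 + 211) = 1/183)
(239959 + 296788) + L(-510) = (239959 + 296788) + 1/183 = 536747 + 1/183 = 98224702/183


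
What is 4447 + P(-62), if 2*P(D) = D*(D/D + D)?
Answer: 6338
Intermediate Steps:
P(D) = D*(1 + D)/2 (P(D) = (D*(D/D + D))/2 = (D*(1 + D))/2 = D*(1 + D)/2)
4447 + P(-62) = 4447 + (½)*(-62)*(1 - 62) = 4447 + (½)*(-62)*(-61) = 4447 + 1891 = 6338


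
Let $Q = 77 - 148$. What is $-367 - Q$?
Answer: $-296$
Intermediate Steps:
$Q = -71$
$-367 - Q = -367 - -71 = -367 + 71 = -296$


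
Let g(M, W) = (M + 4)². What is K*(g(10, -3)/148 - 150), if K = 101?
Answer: -555601/37 ≈ -15016.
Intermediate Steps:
g(M, W) = (4 + M)²
K*(g(10, -3)/148 - 150) = 101*((4 + 10)²/148 - 150) = 101*(14²*(1/148) - 150) = 101*(196*(1/148) - 150) = 101*(49/37 - 150) = 101*(-5501/37) = -555601/37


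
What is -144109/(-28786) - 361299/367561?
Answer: 42568495135/10580610946 ≈ 4.0233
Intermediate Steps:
-144109/(-28786) - 361299/367561 = -144109*(-1/28786) - 361299*1/367561 = 144109/28786 - 361299/367561 = 42568495135/10580610946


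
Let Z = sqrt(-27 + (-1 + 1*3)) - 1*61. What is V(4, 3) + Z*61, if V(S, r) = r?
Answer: -3718 + 305*I ≈ -3718.0 + 305.0*I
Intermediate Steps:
Z = -61 + 5*I (Z = sqrt(-27 + (-1 + 3)) - 61 = sqrt(-27 + 2) - 61 = sqrt(-25) - 61 = 5*I - 61 = -61 + 5*I ≈ -61.0 + 5.0*I)
V(4, 3) + Z*61 = 3 + (-61 + 5*I)*61 = 3 + (-3721 + 305*I) = -3718 + 305*I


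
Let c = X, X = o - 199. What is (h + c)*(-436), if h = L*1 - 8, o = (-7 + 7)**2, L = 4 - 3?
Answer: 89816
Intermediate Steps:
L = 1
o = 0 (o = 0**2 = 0)
X = -199 (X = 0 - 199 = -199)
c = -199
h = -7 (h = 1*1 - 8 = 1 - 8 = -7)
(h + c)*(-436) = (-7 - 199)*(-436) = -206*(-436) = 89816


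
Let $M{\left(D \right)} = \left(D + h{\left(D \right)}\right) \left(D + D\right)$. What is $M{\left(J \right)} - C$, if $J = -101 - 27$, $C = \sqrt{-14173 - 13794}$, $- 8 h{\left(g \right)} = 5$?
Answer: $32928 - i \sqrt{27967} \approx 32928.0 - 167.23 i$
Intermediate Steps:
$h{\left(g \right)} = - \frac{5}{8}$ ($h{\left(g \right)} = \left(- \frac{1}{8}\right) 5 = - \frac{5}{8}$)
$C = i \sqrt{27967}$ ($C = \sqrt{-27967} = i \sqrt{27967} \approx 167.23 i$)
$J = -128$
$M{\left(D \right)} = 2 D \left(- \frac{5}{8} + D\right)$ ($M{\left(D \right)} = \left(D - \frac{5}{8}\right) \left(D + D\right) = \left(- \frac{5}{8} + D\right) 2 D = 2 D \left(- \frac{5}{8} + D\right)$)
$M{\left(J \right)} - C = \frac{1}{4} \left(-128\right) \left(-5 + 8 \left(-128\right)\right) - i \sqrt{27967} = \frac{1}{4} \left(-128\right) \left(-5 - 1024\right) - i \sqrt{27967} = \frac{1}{4} \left(-128\right) \left(-1029\right) - i \sqrt{27967} = 32928 - i \sqrt{27967}$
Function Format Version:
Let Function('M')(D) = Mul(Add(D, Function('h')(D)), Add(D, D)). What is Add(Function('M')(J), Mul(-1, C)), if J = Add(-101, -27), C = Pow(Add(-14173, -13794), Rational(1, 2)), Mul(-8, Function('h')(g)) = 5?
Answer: Add(32928, Mul(-1, I, Pow(27967, Rational(1, 2)))) ≈ Add(32928., Mul(-167.23, I))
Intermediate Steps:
Function('h')(g) = Rational(-5, 8) (Function('h')(g) = Mul(Rational(-1, 8), 5) = Rational(-5, 8))
C = Mul(I, Pow(27967, Rational(1, 2))) (C = Pow(-27967, Rational(1, 2)) = Mul(I, Pow(27967, Rational(1, 2))) ≈ Mul(167.23, I))
J = -128
Function('M')(D) = Mul(2, D, Add(Rational(-5, 8), D)) (Function('M')(D) = Mul(Add(D, Rational(-5, 8)), Add(D, D)) = Mul(Add(Rational(-5, 8), D), Mul(2, D)) = Mul(2, D, Add(Rational(-5, 8), D)))
Add(Function('M')(J), Mul(-1, C)) = Add(Mul(Rational(1, 4), -128, Add(-5, Mul(8, -128))), Mul(-1, Mul(I, Pow(27967, Rational(1, 2))))) = Add(Mul(Rational(1, 4), -128, Add(-5, -1024)), Mul(-1, I, Pow(27967, Rational(1, 2)))) = Add(Mul(Rational(1, 4), -128, -1029), Mul(-1, I, Pow(27967, Rational(1, 2)))) = Add(32928, Mul(-1, I, Pow(27967, Rational(1, 2))))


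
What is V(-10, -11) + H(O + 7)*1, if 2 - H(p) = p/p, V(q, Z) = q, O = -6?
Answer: -9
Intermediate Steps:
H(p) = 1 (H(p) = 2 - p/p = 2 - 1*1 = 2 - 1 = 1)
V(-10, -11) + H(O + 7)*1 = -10 + 1*1 = -10 + 1 = -9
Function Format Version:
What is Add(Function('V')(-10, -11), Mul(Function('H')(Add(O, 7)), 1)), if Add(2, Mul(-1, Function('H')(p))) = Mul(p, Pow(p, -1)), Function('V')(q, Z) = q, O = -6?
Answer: -9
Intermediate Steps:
Function('H')(p) = 1 (Function('H')(p) = Add(2, Mul(-1, Mul(p, Pow(p, -1)))) = Add(2, Mul(-1, 1)) = Add(2, -1) = 1)
Add(Function('V')(-10, -11), Mul(Function('H')(Add(O, 7)), 1)) = Add(-10, Mul(1, 1)) = Add(-10, 1) = -9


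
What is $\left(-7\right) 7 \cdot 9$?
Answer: $-441$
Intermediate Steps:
$\left(-7\right) 7 \cdot 9 = \left(-49\right) 9 = -441$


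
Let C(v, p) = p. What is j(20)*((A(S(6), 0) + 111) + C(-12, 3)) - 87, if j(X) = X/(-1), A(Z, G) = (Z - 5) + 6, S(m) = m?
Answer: -2507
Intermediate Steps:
A(Z, G) = 1 + Z (A(Z, G) = (-5 + Z) + 6 = 1 + Z)
j(X) = -X (j(X) = X*(-1) = -X)
j(20)*((A(S(6), 0) + 111) + C(-12, 3)) - 87 = (-1*20)*(((1 + 6) + 111) + 3) - 87 = -20*((7 + 111) + 3) - 87 = -20*(118 + 3) - 87 = -20*121 - 87 = -2420 - 87 = -2507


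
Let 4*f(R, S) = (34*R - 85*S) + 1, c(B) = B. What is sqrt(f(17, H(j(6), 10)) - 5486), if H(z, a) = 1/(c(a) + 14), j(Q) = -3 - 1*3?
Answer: I*sqrt(3077070)/24 ≈ 73.09*I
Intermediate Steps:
j(Q) = -6 (j(Q) = -3 - 3 = -6)
H(z, a) = 1/(14 + a) (H(z, a) = 1/(a + 14) = 1/(14 + a))
f(R, S) = 1/4 - 85*S/4 + 17*R/2 (f(R, S) = ((34*R - 85*S) + 1)/4 = ((-85*S + 34*R) + 1)/4 = (1 - 85*S + 34*R)/4 = 1/4 - 85*S/4 + 17*R/2)
sqrt(f(17, H(j(6), 10)) - 5486) = sqrt((1/4 - 85/(4*(14 + 10)) + (17/2)*17) - 5486) = sqrt((1/4 - 85/4/24 + 289/2) - 5486) = sqrt((1/4 - 85/4*1/24 + 289/2) - 5486) = sqrt((1/4 - 85/96 + 289/2) - 5486) = sqrt(13811/96 - 5486) = sqrt(-512845/96) = I*sqrt(3077070)/24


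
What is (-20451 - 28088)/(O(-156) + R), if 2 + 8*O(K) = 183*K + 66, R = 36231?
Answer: -97078/65341 ≈ -1.4857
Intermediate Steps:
O(K) = 8 + 183*K/8 (O(K) = -1/4 + (183*K + 66)/8 = -1/4 + (66 + 183*K)/8 = -1/4 + (33/4 + 183*K/8) = 8 + 183*K/8)
(-20451 - 28088)/(O(-156) + R) = (-20451 - 28088)/((8 + (183/8)*(-156)) + 36231) = -48539/((8 - 7137/2) + 36231) = -48539/(-7121/2 + 36231) = -48539/65341/2 = -48539*2/65341 = -97078/65341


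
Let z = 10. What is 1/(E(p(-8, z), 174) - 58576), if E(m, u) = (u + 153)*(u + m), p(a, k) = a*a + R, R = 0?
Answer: 1/19250 ≈ 5.1948e-5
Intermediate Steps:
p(a, k) = a² (p(a, k) = a*a + 0 = a² + 0 = a²)
E(m, u) = (153 + u)*(m + u)
1/(E(p(-8, z), 174) - 58576) = 1/((174² + 153*(-8)² + 153*174 + (-8)²*174) - 58576) = 1/((30276 + 153*64 + 26622 + 64*174) - 58576) = 1/((30276 + 9792 + 26622 + 11136) - 58576) = 1/(77826 - 58576) = 1/19250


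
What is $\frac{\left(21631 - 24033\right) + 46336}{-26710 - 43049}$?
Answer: $- \frac{43934}{69759} \approx -0.6298$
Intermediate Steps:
$\frac{\left(21631 - 24033\right) + 46336}{-26710 - 43049} = \frac{\left(21631 - 24033\right) + 46336}{-69759} = \left(-2402 + 46336\right) \left(- \frac{1}{69759}\right) = 43934 \left(- \frac{1}{69759}\right) = - \frac{43934}{69759}$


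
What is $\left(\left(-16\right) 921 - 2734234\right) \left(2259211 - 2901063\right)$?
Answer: $1764431892440$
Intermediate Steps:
$\left(\left(-16\right) 921 - 2734234\right) \left(2259211 - 2901063\right) = \left(-14736 - 2734234\right) \left(-641852\right) = \left(-2748970\right) \left(-641852\right) = 1764431892440$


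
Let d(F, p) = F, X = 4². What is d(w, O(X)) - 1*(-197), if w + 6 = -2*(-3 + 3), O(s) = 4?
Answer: 191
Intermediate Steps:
X = 16
w = -6 (w = -6 - 2*(-3 + 3) = -6 - 2*0 = -6 + 0 = -6)
d(w, O(X)) - 1*(-197) = -6 - 1*(-197) = -6 + 197 = 191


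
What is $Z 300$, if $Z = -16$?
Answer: $-4800$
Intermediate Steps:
$Z 300 = \left(-16\right) 300 = -4800$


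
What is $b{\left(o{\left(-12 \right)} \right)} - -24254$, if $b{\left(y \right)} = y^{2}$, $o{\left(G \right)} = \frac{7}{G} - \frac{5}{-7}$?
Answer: $\frac{171136345}{7056} \approx 24254.0$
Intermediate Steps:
$o{\left(G \right)} = \frac{5}{7} + \frac{7}{G}$ ($o{\left(G \right)} = \frac{7}{G} - - \frac{5}{7} = \frac{7}{G} + \frac{5}{7} = \frac{5}{7} + \frac{7}{G}$)
$b{\left(o{\left(-12 \right)} \right)} - -24254 = \left(\frac{5}{7} + \frac{7}{-12}\right)^{2} - -24254 = \left(\frac{5}{7} + 7 \left(- \frac{1}{12}\right)\right)^{2} + 24254 = \left(\frac{5}{7} - \frac{7}{12}\right)^{2} + 24254 = \left(\frac{11}{84}\right)^{2} + 24254 = \frac{121}{7056} + 24254 = \frac{171136345}{7056}$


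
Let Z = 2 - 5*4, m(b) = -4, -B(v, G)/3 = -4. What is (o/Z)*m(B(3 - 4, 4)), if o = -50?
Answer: -100/9 ≈ -11.111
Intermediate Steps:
B(v, G) = 12 (B(v, G) = -3*(-4) = 12)
Z = -18 (Z = 2 - 20 = -18)
(o/Z)*m(B(3 - 4, 4)) = -50/(-18)*(-4) = -50*(-1/18)*(-4) = (25/9)*(-4) = -100/9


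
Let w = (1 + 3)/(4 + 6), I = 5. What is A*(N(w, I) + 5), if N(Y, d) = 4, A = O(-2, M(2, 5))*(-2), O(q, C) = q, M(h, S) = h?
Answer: 36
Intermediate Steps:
A = 4 (A = -2*(-2) = 4)
w = ⅖ (w = 4/10 = 4*(⅒) = ⅖ ≈ 0.40000)
A*(N(w, I) + 5) = 4*(4 + 5) = 4*9 = 36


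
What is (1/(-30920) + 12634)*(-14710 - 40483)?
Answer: -21560774497847/30920 ≈ -6.9731e+8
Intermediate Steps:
(1/(-30920) + 12634)*(-14710 - 40483) = (-1/30920 + 12634)*(-55193) = (390643279/30920)*(-55193) = -21560774497847/30920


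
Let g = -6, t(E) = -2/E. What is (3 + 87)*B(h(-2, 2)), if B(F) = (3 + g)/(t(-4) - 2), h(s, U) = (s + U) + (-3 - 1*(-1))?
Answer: 180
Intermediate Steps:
h(s, U) = -2 + U + s (h(s, U) = (U + s) + (-3 + 1) = (U + s) - 2 = -2 + U + s)
B(F) = 2 (B(F) = (3 - 6)/(-2/(-4) - 2) = -3/(-2*(-¼) - 2) = -3/(½ - 2) = -3/(-3/2) = -3*(-⅔) = 2)
(3 + 87)*B(h(-2, 2)) = (3 + 87)*2 = 90*2 = 180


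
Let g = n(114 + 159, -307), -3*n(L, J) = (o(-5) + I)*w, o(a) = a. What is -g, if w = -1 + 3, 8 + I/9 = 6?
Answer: -46/3 ≈ -15.333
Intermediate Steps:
I = -18 (I = -72 + 9*6 = -72 + 54 = -18)
w = 2
n(L, J) = 46/3 (n(L, J) = -(-5 - 18)*2/3 = -(-23)*2/3 = -⅓*(-46) = 46/3)
g = 46/3 ≈ 15.333
-g = -1*46/3 = -46/3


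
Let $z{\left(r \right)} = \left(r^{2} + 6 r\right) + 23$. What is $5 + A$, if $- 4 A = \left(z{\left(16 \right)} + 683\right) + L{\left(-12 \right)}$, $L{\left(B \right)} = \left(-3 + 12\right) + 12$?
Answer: $- \frac{1059}{4} \approx -264.75$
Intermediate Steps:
$z{\left(r \right)} = 23 + r^{2} + 6 r$
$L{\left(B \right)} = 21$ ($L{\left(B \right)} = 9 + 12 = 21$)
$A = - \frac{1079}{4}$ ($A = - \frac{\left(\left(23 + 16^{2} + 6 \cdot 16\right) + 683\right) + 21}{4} = - \frac{\left(\left(23 + 256 + 96\right) + 683\right) + 21}{4} = - \frac{\left(375 + 683\right) + 21}{4} = - \frac{1058 + 21}{4} = \left(- \frac{1}{4}\right) 1079 = - \frac{1079}{4} \approx -269.75$)
$5 + A = 5 - \frac{1079}{4} = - \frac{1059}{4}$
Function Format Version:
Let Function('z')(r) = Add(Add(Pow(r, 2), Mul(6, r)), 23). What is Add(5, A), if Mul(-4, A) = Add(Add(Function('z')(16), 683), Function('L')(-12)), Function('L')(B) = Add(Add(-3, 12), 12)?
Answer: Rational(-1059, 4) ≈ -264.75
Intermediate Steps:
Function('z')(r) = Add(23, Pow(r, 2), Mul(6, r))
Function('L')(B) = 21 (Function('L')(B) = Add(9, 12) = 21)
A = Rational(-1079, 4) (A = Mul(Rational(-1, 4), Add(Add(Add(23, Pow(16, 2), Mul(6, 16)), 683), 21)) = Mul(Rational(-1, 4), Add(Add(Add(23, 256, 96), 683), 21)) = Mul(Rational(-1, 4), Add(Add(375, 683), 21)) = Mul(Rational(-1, 4), Add(1058, 21)) = Mul(Rational(-1, 4), 1079) = Rational(-1079, 4) ≈ -269.75)
Add(5, A) = Add(5, Rational(-1079, 4)) = Rational(-1059, 4)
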